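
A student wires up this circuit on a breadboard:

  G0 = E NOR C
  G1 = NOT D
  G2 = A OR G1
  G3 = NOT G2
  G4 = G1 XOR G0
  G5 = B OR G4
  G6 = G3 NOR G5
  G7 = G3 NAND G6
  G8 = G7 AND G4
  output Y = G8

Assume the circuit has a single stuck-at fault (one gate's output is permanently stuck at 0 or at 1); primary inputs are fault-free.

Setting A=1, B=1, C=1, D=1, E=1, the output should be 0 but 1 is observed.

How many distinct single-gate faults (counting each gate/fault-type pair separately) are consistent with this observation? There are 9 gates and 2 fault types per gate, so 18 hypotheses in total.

Fault-free: G0=0, G1=0, G2=1, G3=0, G4=0, G5=1, G6=0, G7=1, G8=0 → 0. Observed 1.
  G0: stuck-at-1 ✓; others ✗
  G1: stuck-at-1 ✓; others ✗
  G2: none of the 2 fault types match ✗
  G3: none of the 2 fault types match ✗
  G4: stuck-at-1 ✓; others ✗
  G5: none of the 2 fault types match ✗
  G6: none of the 2 fault types match ✗
  G7: none of the 2 fault types match ✗
  G8: stuck-at-1 ✓; others ✗
Consistent faults: {G0 stuck-at-1, G1 stuck-at-1, G4 stuck-at-1, G8 stuck-at-1} — 4 in all.

4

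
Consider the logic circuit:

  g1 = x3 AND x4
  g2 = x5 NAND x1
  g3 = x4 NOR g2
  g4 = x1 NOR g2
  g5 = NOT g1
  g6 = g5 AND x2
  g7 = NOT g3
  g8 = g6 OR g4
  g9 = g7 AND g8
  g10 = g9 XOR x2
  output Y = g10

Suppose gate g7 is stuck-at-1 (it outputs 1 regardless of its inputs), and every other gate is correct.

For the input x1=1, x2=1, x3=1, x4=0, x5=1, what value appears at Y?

Propagate with g7 forced: g1=0, g2=0, g3=1, g4=0, g5=1, g6=1, g7=1 [stuck-at-1], g8=1, g9=1, g10=0.
So Y = 0. (Without the fault it would be 1.)

0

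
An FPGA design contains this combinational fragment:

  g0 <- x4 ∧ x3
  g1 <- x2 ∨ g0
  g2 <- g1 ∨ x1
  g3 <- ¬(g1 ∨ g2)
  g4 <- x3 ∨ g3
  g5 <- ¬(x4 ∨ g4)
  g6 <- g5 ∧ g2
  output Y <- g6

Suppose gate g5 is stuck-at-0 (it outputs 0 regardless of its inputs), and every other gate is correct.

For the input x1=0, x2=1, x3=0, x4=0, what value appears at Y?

0

Propagate with g5 forced: g0=0, g1=1, g2=1, g3=0, g4=0, g5=0 [stuck-at-0], g6=0.
So Y = 0. (Without the fault it would be 1.)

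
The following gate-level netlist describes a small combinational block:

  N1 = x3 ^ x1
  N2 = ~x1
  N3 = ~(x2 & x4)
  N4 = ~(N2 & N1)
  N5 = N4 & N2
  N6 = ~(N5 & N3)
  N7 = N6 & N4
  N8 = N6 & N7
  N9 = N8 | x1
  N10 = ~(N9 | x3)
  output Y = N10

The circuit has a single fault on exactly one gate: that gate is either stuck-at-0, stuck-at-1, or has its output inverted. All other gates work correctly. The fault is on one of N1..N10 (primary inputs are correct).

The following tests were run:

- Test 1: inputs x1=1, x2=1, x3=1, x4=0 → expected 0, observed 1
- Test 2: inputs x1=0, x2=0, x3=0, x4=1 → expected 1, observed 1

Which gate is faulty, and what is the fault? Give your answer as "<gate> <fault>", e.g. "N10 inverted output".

Fault-free values for test 1 (x1=1, x2=1, x3=1, x4=0): N1=0, N2=0, N3=1, N4=1, N5=0, N6=1, N7=1, N8=1, N9=1, N10=0, giving Y=0. Observed 1.
Test 1: faults giving observed 1 are {N10 stuck-at-1, N10 inverted output}.
Test 2 (x1=0, x2=0, x3=0, x4=1): fault-free N1=0, N2=1, N3=1, N4=1, N5=1, N6=0, N7=0, N8=0, N9=0, N10=1 → 1; observed 1. Eliminates N10 inverted output.
Only N10 stuck-at-1 is consistent with every test.

N10 stuck-at-1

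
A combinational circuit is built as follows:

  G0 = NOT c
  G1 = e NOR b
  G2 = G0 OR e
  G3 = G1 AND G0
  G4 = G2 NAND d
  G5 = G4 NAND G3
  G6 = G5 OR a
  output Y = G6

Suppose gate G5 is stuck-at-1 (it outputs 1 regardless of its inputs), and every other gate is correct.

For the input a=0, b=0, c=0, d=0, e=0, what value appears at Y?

Propagate with G5 forced: G0=1, G1=1, G2=1, G3=1, G4=1, G5=1 [stuck-at-1], G6=1.
So Y = 1. (Without the fault it would be 0.)

1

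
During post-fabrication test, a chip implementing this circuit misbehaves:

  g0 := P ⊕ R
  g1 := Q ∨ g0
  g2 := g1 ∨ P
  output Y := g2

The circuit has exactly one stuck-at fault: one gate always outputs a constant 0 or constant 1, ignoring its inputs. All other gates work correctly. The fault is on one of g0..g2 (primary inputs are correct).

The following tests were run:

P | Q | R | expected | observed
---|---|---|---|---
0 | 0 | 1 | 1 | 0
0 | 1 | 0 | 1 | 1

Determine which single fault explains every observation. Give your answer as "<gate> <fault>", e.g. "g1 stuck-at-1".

Fault-free values for test 1 (P=0, Q=0, R=1): g0=1, g1=1, g2=1, giving Y=1. Observed 0.
Test 1: faults giving observed 0 are {g0 stuck-at-0, g1 stuck-at-0, g2 stuck-at-0}.
Test 2 (P=0, Q=1, R=0): fault-free g0=0, g1=1, g2=1 → 1; observed 1. Eliminates g1 stuck-at-0, g2 stuck-at-0.
Only g0 stuck-at-0 is consistent with every test.

g0 stuck-at-0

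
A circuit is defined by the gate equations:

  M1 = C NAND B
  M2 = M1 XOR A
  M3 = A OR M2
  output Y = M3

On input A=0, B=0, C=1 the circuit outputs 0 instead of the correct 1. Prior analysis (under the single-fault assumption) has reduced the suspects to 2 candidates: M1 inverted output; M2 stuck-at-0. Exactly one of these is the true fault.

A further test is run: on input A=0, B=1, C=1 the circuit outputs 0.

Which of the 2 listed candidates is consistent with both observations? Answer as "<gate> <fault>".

M2 stuck-at-0

Evaluate each candidate on input A=0, B=1, C=1:
  M1 inverted output: M1=1 [inverted output], M2=1, M3=1 → 1 — eliminated
  M2 stuck-at-0: M1=0, M2=0 [stuck-at-0], M3=0 → 0 — matches
Only M2 stuck-at-0 reproduces the observed 0.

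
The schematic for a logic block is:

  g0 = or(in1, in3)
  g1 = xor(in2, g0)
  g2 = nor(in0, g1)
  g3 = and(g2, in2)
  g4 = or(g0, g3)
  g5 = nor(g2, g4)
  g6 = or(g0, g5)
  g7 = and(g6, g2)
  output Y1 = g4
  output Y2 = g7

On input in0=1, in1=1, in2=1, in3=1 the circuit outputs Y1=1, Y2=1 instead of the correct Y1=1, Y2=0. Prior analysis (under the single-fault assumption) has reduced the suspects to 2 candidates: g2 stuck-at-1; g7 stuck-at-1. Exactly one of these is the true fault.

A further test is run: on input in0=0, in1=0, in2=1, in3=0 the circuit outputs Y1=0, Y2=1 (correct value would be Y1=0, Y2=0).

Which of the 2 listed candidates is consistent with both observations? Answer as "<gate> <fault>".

Evaluate each candidate on input in0=0, in1=0, in2=1, in3=0:
  g2 stuck-at-1: g0=0, g1=1, g2=1 [stuck-at-1], g3=1, g4=1, g5=0, g6=0, g7=0 → Y1=1, Y2=0 — eliminated
  g7 stuck-at-1: g0=0, g1=1, g2=0, g3=0, g4=0, g5=1, g6=1, g7=1 [stuck-at-1] → Y1=0, Y2=1 — matches
Only g7 stuck-at-1 reproduces the observed Y1=0, Y2=1.

g7 stuck-at-1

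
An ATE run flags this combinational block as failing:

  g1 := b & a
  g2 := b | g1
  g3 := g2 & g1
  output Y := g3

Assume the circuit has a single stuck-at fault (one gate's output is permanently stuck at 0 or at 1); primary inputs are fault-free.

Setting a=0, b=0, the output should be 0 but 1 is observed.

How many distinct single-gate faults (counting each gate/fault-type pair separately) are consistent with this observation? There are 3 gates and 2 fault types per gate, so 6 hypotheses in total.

Fault-free: g1=0, g2=0, g3=0 → 0. Observed 1.
  g1 stuck-at-0: output 0 ✗
  g1 stuck-at-1: output 1 ✓
  g2 stuck-at-0: output 0 ✗
  g2 stuck-at-1: output 0 ✗
  g3 stuck-at-0: output 0 ✗
  g3 stuck-at-1: output 1 ✓
Consistent faults: {g1 stuck-at-1, g3 stuck-at-1} — 2 in all.

2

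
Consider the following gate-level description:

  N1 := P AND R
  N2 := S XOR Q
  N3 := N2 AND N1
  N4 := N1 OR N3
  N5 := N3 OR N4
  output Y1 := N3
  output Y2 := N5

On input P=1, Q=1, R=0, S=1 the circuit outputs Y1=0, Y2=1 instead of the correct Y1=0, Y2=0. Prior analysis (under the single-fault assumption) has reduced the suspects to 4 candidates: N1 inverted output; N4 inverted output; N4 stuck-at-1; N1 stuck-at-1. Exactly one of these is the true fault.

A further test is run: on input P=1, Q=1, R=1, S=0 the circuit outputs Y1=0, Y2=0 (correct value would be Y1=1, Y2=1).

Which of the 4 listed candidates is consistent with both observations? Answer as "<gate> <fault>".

Evaluate each candidate on input P=1, Q=1, R=1, S=0:
  N1 inverted output: N1=0 [inverted output], N2=1, N3=0, N4=0, N5=0 → Y1=0, Y2=0 — matches
  N4 inverted output: N1=1, N2=1, N3=1, N4=0 [inverted output], N5=1 → Y1=1, Y2=1 — eliminated
  N4 stuck-at-1: N1=1, N2=1, N3=1, N4=1 [stuck-at-1], N5=1 → Y1=1, Y2=1 — eliminated
  N1 stuck-at-1: N1=1 [stuck-at-1], N2=1, N3=1, N4=1, N5=1 → Y1=1, Y2=1 — eliminated
Only N1 inverted output reproduces the observed Y1=0, Y2=0.

N1 inverted output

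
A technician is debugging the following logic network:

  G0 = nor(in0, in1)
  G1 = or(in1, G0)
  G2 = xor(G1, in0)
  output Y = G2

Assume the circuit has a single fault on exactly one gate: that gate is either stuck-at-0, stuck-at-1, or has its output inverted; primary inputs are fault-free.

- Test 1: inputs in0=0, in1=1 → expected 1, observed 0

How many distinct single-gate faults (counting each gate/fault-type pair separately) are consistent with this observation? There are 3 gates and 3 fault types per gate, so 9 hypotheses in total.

4

Fault-free: G0=0, G1=1, G2=1 → 1. Observed 0.
  G0 stuck-at-0: output 1 ✗
  G0 stuck-at-1: output 1 ✗
  G0 inverted output: output 1 ✗
  G1 stuck-at-0: output 0 ✓
  G1 stuck-at-1: output 1 ✗
  G1 inverted output: output 0 ✓
  G2 stuck-at-0: output 0 ✓
  G2 stuck-at-1: output 1 ✗
  G2 inverted output: output 0 ✓
Consistent faults: {G1 stuck-at-0, G1 inverted output, G2 stuck-at-0, G2 inverted output} — 4 in all.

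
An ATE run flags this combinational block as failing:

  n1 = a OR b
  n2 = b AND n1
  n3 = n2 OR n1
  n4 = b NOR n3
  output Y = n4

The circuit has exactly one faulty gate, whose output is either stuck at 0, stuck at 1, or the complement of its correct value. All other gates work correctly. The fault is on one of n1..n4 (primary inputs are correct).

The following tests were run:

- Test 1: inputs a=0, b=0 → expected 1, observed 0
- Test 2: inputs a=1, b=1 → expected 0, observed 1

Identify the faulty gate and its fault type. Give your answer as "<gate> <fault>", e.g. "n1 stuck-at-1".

n4 inverted output

Fault-free values for test 1 (a=0, b=0): n1=0, n2=0, n3=0, n4=1, giving Y=1. Observed 0.
Test 1: faults giving observed 0 are {n1 stuck-at-1, n1 inverted output, n2 stuck-at-1, n2 inverted output, n3 stuck-at-1, n3 inverted output, n4 stuck-at-0, n4 inverted output}.
Test 2 (a=1, b=1): fault-free n1=1, n2=1, n3=1, n4=0 → 0; observed 1. Eliminates n1 stuck-at-1, n1 inverted output, n2 stuck-at-1, n2 inverted output, n3 stuck-at-1, n3 inverted output, n4 stuck-at-0.
Only n4 inverted output is consistent with every test.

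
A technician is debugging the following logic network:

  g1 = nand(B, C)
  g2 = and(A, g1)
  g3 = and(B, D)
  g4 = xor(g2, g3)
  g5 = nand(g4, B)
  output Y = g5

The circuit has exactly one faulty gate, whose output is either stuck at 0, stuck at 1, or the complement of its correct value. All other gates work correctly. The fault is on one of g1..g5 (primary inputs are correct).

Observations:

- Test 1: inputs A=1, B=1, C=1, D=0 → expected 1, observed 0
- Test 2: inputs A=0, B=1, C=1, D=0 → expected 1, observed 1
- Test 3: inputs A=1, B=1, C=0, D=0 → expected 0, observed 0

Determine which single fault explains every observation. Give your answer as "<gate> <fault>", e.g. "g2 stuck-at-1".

Fault-free values for test 1 (A=1, B=1, C=1, D=0): g1=0, g2=0, g3=0, g4=0, g5=1, giving Y=1. Observed 0.
Test 1: faults giving observed 0 are {g1 stuck-at-1, g1 inverted output, g2 stuck-at-1, g2 inverted output, g3 stuck-at-1, g3 inverted output, g4 stuck-at-1, g4 inverted output, g5 stuck-at-0, g5 inverted output}.
Test 2 (A=0, B=1, C=1, D=0): fault-free g1=0, g2=0, g3=0, g4=0, g5=1 → 1; observed 1. Eliminates g2 stuck-at-1, g2 inverted output, g3 stuck-at-1, g3 inverted output, g4 stuck-at-1, g4 inverted output, g5 stuck-at-0, g5 inverted output.
Test 3 (A=1, B=1, C=0, D=0): fault-free g1=1, g2=1, g3=0, g4=1, g5=0 → 0; observed 0. Eliminates g1 inverted output.
Only g1 stuck-at-1 is consistent with every test.

g1 stuck-at-1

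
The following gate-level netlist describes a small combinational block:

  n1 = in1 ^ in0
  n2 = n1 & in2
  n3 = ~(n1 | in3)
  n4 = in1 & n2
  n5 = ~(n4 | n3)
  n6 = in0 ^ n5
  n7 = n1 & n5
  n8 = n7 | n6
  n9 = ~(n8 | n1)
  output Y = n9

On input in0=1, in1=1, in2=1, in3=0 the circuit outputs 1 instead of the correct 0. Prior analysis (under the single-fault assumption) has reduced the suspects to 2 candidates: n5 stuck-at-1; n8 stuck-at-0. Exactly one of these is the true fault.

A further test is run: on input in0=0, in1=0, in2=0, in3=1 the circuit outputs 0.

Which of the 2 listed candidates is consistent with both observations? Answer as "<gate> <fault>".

Evaluate each candidate on input in0=0, in1=0, in2=0, in3=1:
  n5 stuck-at-1: n1=0, n2=0, n3=0, n4=0, n5=1 [stuck-at-1], n6=1, n7=0, n8=1, n9=0 → 0 — matches
  n8 stuck-at-0: n1=0, n2=0, n3=0, n4=0, n5=1, n6=1, n7=0, n8=0 [stuck-at-0], n9=1 → 1 — eliminated
Only n5 stuck-at-1 reproduces the observed 0.

n5 stuck-at-1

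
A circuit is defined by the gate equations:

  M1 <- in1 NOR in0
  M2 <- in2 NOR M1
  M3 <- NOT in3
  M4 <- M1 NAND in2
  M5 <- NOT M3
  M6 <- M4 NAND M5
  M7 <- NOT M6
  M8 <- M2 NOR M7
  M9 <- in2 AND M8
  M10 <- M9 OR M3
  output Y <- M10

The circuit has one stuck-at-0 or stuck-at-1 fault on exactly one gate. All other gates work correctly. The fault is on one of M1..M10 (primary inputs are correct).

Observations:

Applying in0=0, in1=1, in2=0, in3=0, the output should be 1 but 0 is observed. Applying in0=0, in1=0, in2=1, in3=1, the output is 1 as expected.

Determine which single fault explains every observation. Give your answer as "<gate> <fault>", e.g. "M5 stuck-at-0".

Fault-free values for test 1 (in0=0, in1=1, in2=0, in3=0): M1=0, M2=1, M3=1, M4=1, M5=0, M6=1, M7=0, M8=0, M9=0, M10=1, giving Y=1. Observed 0.
Test 1: faults giving observed 0 are {M3 stuck-at-0, M10 stuck-at-0}.
Test 2 (in0=0, in1=0, in2=1, in3=1): fault-free M1=1, M2=0, M3=0, M4=0, M5=1, M6=1, M7=0, M8=1, M9=1, M10=1 → 1; observed 1. Eliminates M10 stuck-at-0.
Only M3 stuck-at-0 is consistent with every test.

M3 stuck-at-0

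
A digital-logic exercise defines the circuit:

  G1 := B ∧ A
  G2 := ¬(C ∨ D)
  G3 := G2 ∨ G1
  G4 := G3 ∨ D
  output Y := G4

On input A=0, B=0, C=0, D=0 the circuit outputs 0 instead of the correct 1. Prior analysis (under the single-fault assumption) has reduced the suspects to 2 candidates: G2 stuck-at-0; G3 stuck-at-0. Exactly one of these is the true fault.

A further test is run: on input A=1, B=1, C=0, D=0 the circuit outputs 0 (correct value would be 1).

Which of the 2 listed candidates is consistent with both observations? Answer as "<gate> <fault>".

Evaluate each candidate on input A=1, B=1, C=0, D=0:
  G2 stuck-at-0: G1=1, G2=0 [stuck-at-0], G3=1, G4=1 → 1 — eliminated
  G3 stuck-at-0: G1=1, G2=1, G3=0 [stuck-at-0], G4=0 → 0 — matches
Only G3 stuck-at-0 reproduces the observed 0.

G3 stuck-at-0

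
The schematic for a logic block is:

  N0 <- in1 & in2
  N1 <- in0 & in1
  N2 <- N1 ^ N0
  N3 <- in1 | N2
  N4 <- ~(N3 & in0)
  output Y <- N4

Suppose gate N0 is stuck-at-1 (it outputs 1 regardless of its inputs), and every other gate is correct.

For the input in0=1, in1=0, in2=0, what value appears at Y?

0

Propagate with N0 forced: N0=1 [stuck-at-1], N1=0, N2=1, N3=1, N4=0.
So Y = 0. (Without the fault it would be 1.)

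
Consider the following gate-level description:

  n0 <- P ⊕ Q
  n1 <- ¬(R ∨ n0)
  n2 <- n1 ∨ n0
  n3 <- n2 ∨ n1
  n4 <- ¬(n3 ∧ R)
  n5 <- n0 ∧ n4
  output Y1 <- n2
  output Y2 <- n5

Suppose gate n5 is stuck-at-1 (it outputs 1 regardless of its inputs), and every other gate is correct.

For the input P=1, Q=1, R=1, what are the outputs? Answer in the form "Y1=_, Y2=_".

Y1=0, Y2=1

Propagate with n5 forced: n0=0, n1=0, n2=0, n3=0, n4=1, n5=1 [stuck-at-1].
So the outputs are Y1=0, Y2=1. (Without the fault they would be Y1=0, Y2=0.)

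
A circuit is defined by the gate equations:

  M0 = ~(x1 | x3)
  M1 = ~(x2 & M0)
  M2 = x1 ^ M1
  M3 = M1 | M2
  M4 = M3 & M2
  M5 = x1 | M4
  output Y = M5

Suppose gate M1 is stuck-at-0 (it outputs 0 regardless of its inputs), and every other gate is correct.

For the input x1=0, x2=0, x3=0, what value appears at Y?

Propagate with M1 forced: M0=1, M1=0 [stuck-at-0], M2=0, M3=0, M4=0, M5=0.
So Y = 0. (Without the fault it would be 1.)

0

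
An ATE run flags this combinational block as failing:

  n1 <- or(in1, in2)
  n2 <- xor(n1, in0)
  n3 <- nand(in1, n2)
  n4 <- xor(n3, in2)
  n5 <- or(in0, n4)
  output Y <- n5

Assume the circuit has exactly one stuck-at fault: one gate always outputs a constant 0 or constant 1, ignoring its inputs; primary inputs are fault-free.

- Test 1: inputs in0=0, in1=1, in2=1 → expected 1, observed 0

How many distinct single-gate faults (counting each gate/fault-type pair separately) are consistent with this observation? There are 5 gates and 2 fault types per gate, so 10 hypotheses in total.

5

Fault-free: n1=1, n2=1, n3=0, n4=1, n5=1 → 1. Observed 0.
  n1 stuck-at-0: output 0 ✓
  n1 stuck-at-1: output 1 ✗
  n2 stuck-at-0: output 0 ✓
  n2 stuck-at-1: output 1 ✗
  n3 stuck-at-0: output 1 ✗
  n3 stuck-at-1: output 0 ✓
  n4 stuck-at-0: output 0 ✓
  n4 stuck-at-1: output 1 ✗
  n5 stuck-at-0: output 0 ✓
  n5 stuck-at-1: output 1 ✗
Consistent faults: {n1 stuck-at-0, n2 stuck-at-0, n3 stuck-at-1, n4 stuck-at-0, n5 stuck-at-0} — 5 in all.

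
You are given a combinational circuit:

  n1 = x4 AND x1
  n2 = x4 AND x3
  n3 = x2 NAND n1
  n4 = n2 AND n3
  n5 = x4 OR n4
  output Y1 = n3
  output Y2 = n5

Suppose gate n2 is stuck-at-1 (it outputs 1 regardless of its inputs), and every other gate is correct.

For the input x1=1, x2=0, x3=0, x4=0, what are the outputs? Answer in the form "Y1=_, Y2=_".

Propagate with n2 forced: n1=0, n2=1 [stuck-at-1], n3=1, n4=1, n5=1.
So the outputs are Y1=1, Y2=1. (Without the fault they would be Y1=1, Y2=0.)

Y1=1, Y2=1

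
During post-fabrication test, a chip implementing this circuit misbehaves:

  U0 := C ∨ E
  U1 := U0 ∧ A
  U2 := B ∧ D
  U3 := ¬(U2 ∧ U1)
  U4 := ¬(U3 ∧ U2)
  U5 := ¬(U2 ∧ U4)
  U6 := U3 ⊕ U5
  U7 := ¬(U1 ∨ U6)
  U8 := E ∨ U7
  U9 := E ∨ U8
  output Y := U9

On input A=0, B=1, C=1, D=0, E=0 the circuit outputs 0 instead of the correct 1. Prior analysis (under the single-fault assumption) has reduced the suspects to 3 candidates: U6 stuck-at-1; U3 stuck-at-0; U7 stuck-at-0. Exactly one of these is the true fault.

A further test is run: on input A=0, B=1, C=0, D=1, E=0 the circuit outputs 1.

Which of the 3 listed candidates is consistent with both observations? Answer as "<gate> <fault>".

Evaluate each candidate on input A=0, B=1, C=0, D=1, E=0:
  U6 stuck-at-1: U0=0, U1=0, U2=1, U3=1, U4=0, U5=1, U6=1 [stuck-at-1], U7=0, U8=0, U9=0 → 0 — eliminated
  U3 stuck-at-0: U0=0, U1=0, U2=1, U3=0 [stuck-at-0], U4=1, U5=0, U6=0, U7=1, U8=1, U9=1 → 1 — matches
  U7 stuck-at-0: U0=0, U1=0, U2=1, U3=1, U4=0, U5=1, U6=0, U7=0 [stuck-at-0], U8=0, U9=0 → 0 — eliminated
Only U3 stuck-at-0 reproduces the observed 1.

U3 stuck-at-0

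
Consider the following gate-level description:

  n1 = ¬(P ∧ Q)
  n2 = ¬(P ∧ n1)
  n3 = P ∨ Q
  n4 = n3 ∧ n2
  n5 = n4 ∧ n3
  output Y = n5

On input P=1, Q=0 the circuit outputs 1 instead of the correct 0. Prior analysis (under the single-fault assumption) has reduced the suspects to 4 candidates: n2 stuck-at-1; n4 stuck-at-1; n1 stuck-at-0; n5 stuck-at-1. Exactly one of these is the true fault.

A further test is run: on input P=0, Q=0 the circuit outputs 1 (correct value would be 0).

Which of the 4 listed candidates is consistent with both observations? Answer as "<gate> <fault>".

n5 stuck-at-1

Evaluate each candidate on input P=0, Q=0:
  n2 stuck-at-1: n1=1, n2=1 [stuck-at-1], n3=0, n4=0, n5=0 → 0 — eliminated
  n4 stuck-at-1: n1=1, n2=1, n3=0, n4=1 [stuck-at-1], n5=0 → 0 — eliminated
  n1 stuck-at-0: n1=0 [stuck-at-0], n2=1, n3=0, n4=0, n5=0 → 0 — eliminated
  n5 stuck-at-1: n1=1, n2=1, n3=0, n4=0, n5=1 [stuck-at-1] → 1 — matches
Only n5 stuck-at-1 reproduces the observed 1.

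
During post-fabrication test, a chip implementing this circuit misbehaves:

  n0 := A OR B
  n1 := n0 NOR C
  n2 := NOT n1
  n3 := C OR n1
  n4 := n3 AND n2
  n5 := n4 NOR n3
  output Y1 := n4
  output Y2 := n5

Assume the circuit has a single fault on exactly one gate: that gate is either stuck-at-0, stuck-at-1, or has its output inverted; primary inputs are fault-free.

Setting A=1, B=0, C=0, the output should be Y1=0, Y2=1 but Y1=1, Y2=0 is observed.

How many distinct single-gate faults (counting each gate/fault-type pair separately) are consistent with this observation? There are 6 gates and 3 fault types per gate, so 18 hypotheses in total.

Fault-free: n0=1, n1=0, n2=1, n3=0, n4=0, n5=1 → Y1=0, Y2=1. Observed Y1=1, Y2=0.
  n0: none of the 3 fault types match ✗
  n1: none of the 3 fault types match ✗
  n2: none of the 3 fault types match ✗
  n3: stuck-at-1, inverted output ✓; others ✗
  n4: stuck-at-1, inverted output ✓; others ✗
  n5: none of the 3 fault types match ✗
Consistent faults: {n3 stuck-at-1, n3 inverted output, n4 stuck-at-1, n4 inverted output} — 4 in all.

4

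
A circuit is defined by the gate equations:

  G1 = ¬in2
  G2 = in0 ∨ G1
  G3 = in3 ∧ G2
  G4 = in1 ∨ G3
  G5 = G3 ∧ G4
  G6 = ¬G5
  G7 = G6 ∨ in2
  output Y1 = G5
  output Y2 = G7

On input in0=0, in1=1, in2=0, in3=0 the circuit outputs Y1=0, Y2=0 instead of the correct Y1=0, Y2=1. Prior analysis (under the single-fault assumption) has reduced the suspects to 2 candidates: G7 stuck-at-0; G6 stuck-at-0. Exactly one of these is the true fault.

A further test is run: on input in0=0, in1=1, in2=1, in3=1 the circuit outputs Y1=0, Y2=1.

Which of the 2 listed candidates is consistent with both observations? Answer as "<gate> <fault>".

G6 stuck-at-0

Evaluate each candidate on input in0=0, in1=1, in2=1, in3=1:
  G7 stuck-at-0: G1=0, G2=0, G3=0, G4=1, G5=0, G6=1, G7=0 [stuck-at-0] → Y1=0, Y2=0 — eliminated
  G6 stuck-at-0: G1=0, G2=0, G3=0, G4=1, G5=0, G6=0 [stuck-at-0], G7=1 → Y1=0, Y2=1 — matches
Only G6 stuck-at-0 reproduces the observed Y1=0, Y2=1.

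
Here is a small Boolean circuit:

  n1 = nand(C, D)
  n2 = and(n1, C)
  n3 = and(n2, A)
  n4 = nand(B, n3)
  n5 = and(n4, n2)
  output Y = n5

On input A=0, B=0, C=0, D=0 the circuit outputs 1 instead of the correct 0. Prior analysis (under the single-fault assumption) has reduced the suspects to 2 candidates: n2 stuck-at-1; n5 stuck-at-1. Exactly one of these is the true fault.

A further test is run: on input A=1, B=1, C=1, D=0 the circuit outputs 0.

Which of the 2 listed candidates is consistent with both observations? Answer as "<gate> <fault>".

n2 stuck-at-1

Evaluate each candidate on input A=1, B=1, C=1, D=0:
  n2 stuck-at-1: n1=1, n2=1 [stuck-at-1], n3=1, n4=0, n5=0 → 0 — matches
  n5 stuck-at-1: n1=1, n2=1, n3=1, n4=0, n5=1 [stuck-at-1] → 1 — eliminated
Only n2 stuck-at-1 reproduces the observed 0.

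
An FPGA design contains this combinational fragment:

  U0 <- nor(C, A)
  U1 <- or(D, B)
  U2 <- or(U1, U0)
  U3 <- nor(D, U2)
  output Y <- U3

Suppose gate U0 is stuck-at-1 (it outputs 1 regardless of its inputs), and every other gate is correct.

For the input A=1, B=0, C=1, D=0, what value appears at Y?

0

Propagate with U0 forced: U0=1 [stuck-at-1], U1=0, U2=1, U3=0.
So Y = 0. (Without the fault it would be 1.)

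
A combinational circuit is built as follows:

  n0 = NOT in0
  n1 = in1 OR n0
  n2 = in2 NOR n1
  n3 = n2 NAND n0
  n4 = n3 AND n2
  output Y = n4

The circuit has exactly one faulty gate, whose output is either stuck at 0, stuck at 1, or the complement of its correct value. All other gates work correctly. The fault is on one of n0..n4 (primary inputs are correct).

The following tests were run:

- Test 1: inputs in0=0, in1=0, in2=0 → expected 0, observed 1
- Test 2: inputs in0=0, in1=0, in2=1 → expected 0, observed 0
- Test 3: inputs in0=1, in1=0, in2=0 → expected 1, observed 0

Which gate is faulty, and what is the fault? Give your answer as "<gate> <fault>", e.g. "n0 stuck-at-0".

Fault-free values for test 1 (in0=0, in1=0, in2=0): n0=1, n1=1, n2=0, n3=1, n4=0, giving Y=0. Observed 1.
Test 1: faults giving observed 1 are {n0 stuck-at-0, n0 inverted output, n4 stuck-at-1, n4 inverted output}.
Test 2 (in0=0, in1=0, in2=1): fault-free n0=1, n1=1, n2=0, n3=1, n4=0 → 0; observed 0. Eliminates n4 stuck-at-1, n4 inverted output.
Test 3 (in0=1, in1=0, in2=0): fault-free n0=0, n1=0, n2=1, n3=1, n4=1 → 1; observed 0. Eliminates n0 stuck-at-0.
Only n0 inverted output is consistent with every test.

n0 inverted output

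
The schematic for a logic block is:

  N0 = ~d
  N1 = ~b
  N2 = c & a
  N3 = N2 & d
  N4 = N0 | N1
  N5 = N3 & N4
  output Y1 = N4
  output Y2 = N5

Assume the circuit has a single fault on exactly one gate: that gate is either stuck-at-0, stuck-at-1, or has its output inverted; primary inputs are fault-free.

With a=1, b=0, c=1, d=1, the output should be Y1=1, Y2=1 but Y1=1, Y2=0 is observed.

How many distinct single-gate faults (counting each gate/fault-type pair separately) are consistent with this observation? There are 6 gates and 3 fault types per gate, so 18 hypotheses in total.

Fault-free: N0=0, N1=1, N2=1, N3=1, N4=1, N5=1 → Y1=1, Y2=1. Observed Y1=1, Y2=0.
  N0: none of the 3 fault types match ✗
  N1: none of the 3 fault types match ✗
  N2: stuck-at-0, inverted output ✓; others ✗
  N3: stuck-at-0, inverted output ✓; others ✗
  N4: none of the 3 fault types match ✗
  N5: stuck-at-0, inverted output ✓; others ✗
Consistent faults: {N2 stuck-at-0, N2 inverted output, N3 stuck-at-0, N3 inverted output, N5 stuck-at-0, N5 inverted output} — 6 in all.

6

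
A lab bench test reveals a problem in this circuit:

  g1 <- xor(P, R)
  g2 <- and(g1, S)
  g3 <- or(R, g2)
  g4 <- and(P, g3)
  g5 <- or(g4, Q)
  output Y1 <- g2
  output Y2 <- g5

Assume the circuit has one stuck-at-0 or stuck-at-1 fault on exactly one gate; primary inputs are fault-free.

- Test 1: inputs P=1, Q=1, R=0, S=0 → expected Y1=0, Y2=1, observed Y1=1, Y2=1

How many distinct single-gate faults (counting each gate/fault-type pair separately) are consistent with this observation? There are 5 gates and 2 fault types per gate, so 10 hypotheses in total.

Fault-free: g1=1, g2=0, g3=0, g4=0, g5=1 → Y1=0, Y2=1. Observed Y1=1, Y2=1.
  g1 stuck-at-0: output Y1=0, Y2=1 ✗
  g1 stuck-at-1: output Y1=0, Y2=1 ✗
  g2 stuck-at-0: output Y1=0, Y2=1 ✗
  g2 stuck-at-1: output Y1=1, Y2=1 ✓
  g3 stuck-at-0: output Y1=0, Y2=1 ✗
  g3 stuck-at-1: output Y1=0, Y2=1 ✗
  g4 stuck-at-0: output Y1=0, Y2=1 ✗
  g4 stuck-at-1: output Y1=0, Y2=1 ✗
  g5 stuck-at-0: output Y1=0, Y2=0 ✗
  g5 stuck-at-1: output Y1=0, Y2=1 ✗
Consistent faults: {g2 stuck-at-1} — 1 in all.

1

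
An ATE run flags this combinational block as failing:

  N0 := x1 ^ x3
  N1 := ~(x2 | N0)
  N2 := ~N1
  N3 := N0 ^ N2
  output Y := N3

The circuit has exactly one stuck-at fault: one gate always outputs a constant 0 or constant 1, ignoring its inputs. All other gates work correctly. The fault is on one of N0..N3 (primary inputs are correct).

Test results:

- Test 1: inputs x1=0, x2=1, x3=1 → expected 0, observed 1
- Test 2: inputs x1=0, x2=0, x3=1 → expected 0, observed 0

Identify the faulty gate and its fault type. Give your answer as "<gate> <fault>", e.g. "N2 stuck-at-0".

N0 stuck-at-0

Fault-free values for test 1 (x1=0, x2=1, x3=1): N0=1, N1=0, N2=1, N3=0, giving Y=0. Observed 1.
Test 1: faults giving observed 1 are {N0 stuck-at-0, N1 stuck-at-1, N2 stuck-at-0, N3 stuck-at-1}.
Test 2 (x1=0, x2=0, x3=1): fault-free N0=1, N1=0, N2=1, N3=0 → 0; observed 0. Eliminates N1 stuck-at-1, N2 stuck-at-0, N3 stuck-at-1.
Only N0 stuck-at-0 is consistent with every test.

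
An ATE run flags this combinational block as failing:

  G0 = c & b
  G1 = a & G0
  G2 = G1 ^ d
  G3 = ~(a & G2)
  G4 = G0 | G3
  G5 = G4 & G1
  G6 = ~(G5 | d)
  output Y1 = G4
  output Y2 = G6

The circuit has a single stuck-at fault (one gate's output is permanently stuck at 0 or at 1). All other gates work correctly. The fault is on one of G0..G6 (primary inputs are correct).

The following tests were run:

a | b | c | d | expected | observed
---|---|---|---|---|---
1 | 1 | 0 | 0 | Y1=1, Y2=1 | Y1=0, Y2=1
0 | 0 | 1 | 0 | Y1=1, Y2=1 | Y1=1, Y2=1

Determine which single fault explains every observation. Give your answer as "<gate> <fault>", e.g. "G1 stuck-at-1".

Fault-free values for test 1 (a=1, b=1, c=0, d=0): G0=0, G1=0, G2=0, G3=1, G4=1, G5=0, G6=1, giving Y1=1, Y2=1. Observed Y1=0, Y2=1.
Test 1: faults giving observed Y1=0, Y2=1 are {G1 stuck-at-1, G2 stuck-at-1, G3 stuck-at-0, G4 stuck-at-0}.
Test 2 (a=0, b=0, c=1, d=0): fault-free G0=0, G1=0, G2=0, G3=1, G4=1, G5=0, G6=1 → Y1=1, Y2=1; observed Y1=1, Y2=1. Eliminates G1 stuck-at-1, G3 stuck-at-0, G4 stuck-at-0.
Only G2 stuck-at-1 is consistent with every test.

G2 stuck-at-1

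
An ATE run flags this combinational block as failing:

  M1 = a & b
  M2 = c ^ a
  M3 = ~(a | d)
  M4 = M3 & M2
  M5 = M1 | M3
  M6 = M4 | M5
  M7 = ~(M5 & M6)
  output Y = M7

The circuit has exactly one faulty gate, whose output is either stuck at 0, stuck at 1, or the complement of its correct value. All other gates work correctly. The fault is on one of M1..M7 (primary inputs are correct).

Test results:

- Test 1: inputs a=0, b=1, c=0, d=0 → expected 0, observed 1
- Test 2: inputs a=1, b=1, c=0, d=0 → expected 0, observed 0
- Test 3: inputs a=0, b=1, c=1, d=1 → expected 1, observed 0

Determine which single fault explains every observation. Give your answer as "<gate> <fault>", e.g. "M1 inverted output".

Fault-free values for test 1 (a=0, b=1, c=0, d=0): M1=0, M2=0, M3=1, M4=0, M5=1, M6=1, M7=0, giving Y=0. Observed 1.
Test 1: faults giving observed 1 are {M3 stuck-at-0, M3 inverted output, M5 stuck-at-0, M5 inverted output, M6 stuck-at-0, M6 inverted output, M7 stuck-at-1, M7 inverted output}.
Test 2 (a=1, b=1, c=0, d=0): fault-free M1=1, M2=1, M3=0, M4=0, M5=1, M6=1, M7=0 → 0; observed 0. Eliminates M5 stuck-at-0, M5 inverted output, M6 stuck-at-0, M6 inverted output, M7 stuck-at-1, M7 inverted output.
Test 3 (a=0, b=1, c=1, d=1): fault-free M1=0, M2=1, M3=0, M4=0, M5=0, M6=0, M7=1 → 1; observed 0. Eliminates M3 stuck-at-0.
Only M3 inverted output is consistent with every test.

M3 inverted output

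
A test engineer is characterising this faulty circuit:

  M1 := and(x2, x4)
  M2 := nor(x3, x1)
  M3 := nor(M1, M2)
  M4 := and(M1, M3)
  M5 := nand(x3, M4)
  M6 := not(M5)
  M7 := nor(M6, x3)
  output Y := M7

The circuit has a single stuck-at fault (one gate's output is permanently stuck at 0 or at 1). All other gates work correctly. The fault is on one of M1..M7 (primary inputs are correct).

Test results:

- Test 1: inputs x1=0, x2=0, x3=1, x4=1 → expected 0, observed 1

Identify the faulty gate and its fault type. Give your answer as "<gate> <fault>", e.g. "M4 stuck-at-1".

Fault-free values for test 1 (x1=0, x2=0, x3=1, x4=1): M1=0, M2=0, M3=1, M4=0, M5=1, M6=0, M7=0, giving Y=0. Observed 1.
Test 1: faults giving observed 1 are {M7 stuck-at-1}.
Only M7 stuck-at-1 is consistent with every test.

M7 stuck-at-1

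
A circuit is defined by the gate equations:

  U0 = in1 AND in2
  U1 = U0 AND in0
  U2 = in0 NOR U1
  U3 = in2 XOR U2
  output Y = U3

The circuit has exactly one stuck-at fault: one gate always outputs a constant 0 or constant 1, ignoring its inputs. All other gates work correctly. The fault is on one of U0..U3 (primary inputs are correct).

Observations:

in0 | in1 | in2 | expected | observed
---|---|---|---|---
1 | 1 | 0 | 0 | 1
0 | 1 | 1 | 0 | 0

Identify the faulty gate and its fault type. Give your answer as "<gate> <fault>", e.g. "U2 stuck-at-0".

U2 stuck-at-1

Fault-free values for test 1 (in0=1, in1=1, in2=0): U0=0, U1=0, U2=0, U3=0, giving Y=0. Observed 1.
Test 1: faults giving observed 1 are {U2 stuck-at-1, U3 stuck-at-1}.
Test 2 (in0=0, in1=1, in2=1): fault-free U0=1, U1=0, U2=1, U3=0 → 0; observed 0. Eliminates U3 stuck-at-1.
Only U2 stuck-at-1 is consistent with every test.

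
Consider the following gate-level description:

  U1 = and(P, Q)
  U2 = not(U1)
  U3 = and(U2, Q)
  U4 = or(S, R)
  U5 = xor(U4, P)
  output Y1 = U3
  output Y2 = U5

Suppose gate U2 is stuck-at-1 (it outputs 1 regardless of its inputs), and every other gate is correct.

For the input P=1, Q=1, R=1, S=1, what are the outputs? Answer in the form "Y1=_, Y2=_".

Y1=1, Y2=0

Propagate with U2 forced: U1=1, U2=1 [stuck-at-1], U3=1, U4=1, U5=0.
So the outputs are Y1=1, Y2=0. (Without the fault they would be Y1=0, Y2=0.)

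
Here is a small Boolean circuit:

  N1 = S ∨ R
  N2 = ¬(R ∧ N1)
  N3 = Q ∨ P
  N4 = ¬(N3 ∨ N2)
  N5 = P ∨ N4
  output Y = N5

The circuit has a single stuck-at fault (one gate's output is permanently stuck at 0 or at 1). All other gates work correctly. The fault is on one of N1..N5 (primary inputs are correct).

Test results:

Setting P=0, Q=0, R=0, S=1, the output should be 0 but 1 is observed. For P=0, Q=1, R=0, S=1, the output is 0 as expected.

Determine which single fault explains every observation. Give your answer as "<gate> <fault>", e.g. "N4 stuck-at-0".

Fault-free values for test 1 (P=0, Q=0, R=0, S=1): N1=1, N2=1, N3=0, N4=0, N5=0, giving Y=0. Observed 1.
Test 1: faults giving observed 1 are {N2 stuck-at-0, N4 stuck-at-1, N5 stuck-at-1}.
Test 2 (P=0, Q=1, R=0, S=1): fault-free N1=1, N2=1, N3=1, N4=0, N5=0 → 0; observed 0. Eliminates N4 stuck-at-1, N5 stuck-at-1.
Only N2 stuck-at-0 is consistent with every test.

N2 stuck-at-0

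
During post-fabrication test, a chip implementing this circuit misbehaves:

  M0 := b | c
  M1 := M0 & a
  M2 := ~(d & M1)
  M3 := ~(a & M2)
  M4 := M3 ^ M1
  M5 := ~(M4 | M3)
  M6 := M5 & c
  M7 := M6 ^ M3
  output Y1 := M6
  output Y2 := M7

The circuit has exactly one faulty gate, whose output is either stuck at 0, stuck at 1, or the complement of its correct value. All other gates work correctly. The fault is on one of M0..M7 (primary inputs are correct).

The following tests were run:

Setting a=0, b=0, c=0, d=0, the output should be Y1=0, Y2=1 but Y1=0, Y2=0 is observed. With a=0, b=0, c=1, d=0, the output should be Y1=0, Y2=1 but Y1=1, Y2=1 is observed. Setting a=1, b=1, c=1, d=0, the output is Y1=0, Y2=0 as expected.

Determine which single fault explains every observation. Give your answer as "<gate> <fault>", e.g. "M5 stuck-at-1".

M3 stuck-at-0

Fault-free values for test 1 (a=0, b=0, c=0, d=0): M0=0, M1=0, M2=1, M3=1, M4=1, M5=0, M6=0, M7=1, giving Y1=0, Y2=1. Observed Y1=0, Y2=0.
Test 1: faults giving observed Y1=0, Y2=0 are {M3 stuck-at-0, M3 inverted output, M7 stuck-at-0, M7 inverted output}.
Test 2 (a=0, b=0, c=1, d=0): fault-free M0=1, M1=0, M2=1, M3=1, M4=1, M5=0, M6=0, M7=1 → Y1=0, Y2=1; observed Y1=1, Y2=1. Eliminates M7 stuck-at-0, M7 inverted output.
Test 3 (a=1, b=1, c=1, d=0): fault-free M0=1, M1=1, M2=1, M3=0, M4=1, M5=0, M6=0, M7=0 → Y1=0, Y2=0; observed Y1=0, Y2=0. Eliminates M3 inverted output.
Only M3 stuck-at-0 is consistent with every test.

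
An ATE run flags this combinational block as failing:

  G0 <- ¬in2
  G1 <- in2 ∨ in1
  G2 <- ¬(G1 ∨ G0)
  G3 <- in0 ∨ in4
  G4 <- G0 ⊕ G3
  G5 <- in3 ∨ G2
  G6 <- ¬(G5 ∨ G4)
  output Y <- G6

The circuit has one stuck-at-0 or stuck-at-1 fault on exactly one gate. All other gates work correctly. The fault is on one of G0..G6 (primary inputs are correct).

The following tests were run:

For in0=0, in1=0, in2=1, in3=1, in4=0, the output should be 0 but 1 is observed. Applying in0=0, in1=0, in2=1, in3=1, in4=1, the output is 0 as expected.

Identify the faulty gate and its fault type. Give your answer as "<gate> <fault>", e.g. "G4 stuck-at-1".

G5 stuck-at-0

Fault-free values for test 1 (in0=0, in1=0, in2=1, in3=1, in4=0): G0=0, G1=1, G2=0, G3=0, G4=0, G5=1, G6=0, giving Y=0. Observed 1.
Test 1: faults giving observed 1 are {G5 stuck-at-0, G6 stuck-at-1}.
Test 2 (in0=0, in1=0, in2=1, in3=1, in4=1): fault-free G0=0, G1=1, G2=0, G3=1, G4=1, G5=1, G6=0 → 0; observed 0. Eliminates G6 stuck-at-1.
Only G5 stuck-at-0 is consistent with every test.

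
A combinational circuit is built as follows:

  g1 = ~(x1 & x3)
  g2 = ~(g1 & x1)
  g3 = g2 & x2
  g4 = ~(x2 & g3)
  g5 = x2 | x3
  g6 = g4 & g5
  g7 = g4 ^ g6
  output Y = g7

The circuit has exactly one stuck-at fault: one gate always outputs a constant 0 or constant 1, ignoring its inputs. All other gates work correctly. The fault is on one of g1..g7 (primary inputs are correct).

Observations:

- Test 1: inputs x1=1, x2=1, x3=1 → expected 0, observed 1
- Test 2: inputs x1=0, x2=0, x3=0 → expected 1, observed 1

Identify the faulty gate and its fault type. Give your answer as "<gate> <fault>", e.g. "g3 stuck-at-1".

g7 stuck-at-1

Fault-free values for test 1 (x1=1, x2=1, x3=1): g1=0, g2=1, g3=1, g4=0, g5=1, g6=0, g7=0, giving Y=0. Observed 1.
Test 1: faults giving observed 1 are {g6 stuck-at-1, g7 stuck-at-1}.
Test 2 (x1=0, x2=0, x3=0): fault-free g1=1, g2=1, g3=0, g4=1, g5=0, g6=0, g7=1 → 1; observed 1. Eliminates g6 stuck-at-1.
Only g7 stuck-at-1 is consistent with every test.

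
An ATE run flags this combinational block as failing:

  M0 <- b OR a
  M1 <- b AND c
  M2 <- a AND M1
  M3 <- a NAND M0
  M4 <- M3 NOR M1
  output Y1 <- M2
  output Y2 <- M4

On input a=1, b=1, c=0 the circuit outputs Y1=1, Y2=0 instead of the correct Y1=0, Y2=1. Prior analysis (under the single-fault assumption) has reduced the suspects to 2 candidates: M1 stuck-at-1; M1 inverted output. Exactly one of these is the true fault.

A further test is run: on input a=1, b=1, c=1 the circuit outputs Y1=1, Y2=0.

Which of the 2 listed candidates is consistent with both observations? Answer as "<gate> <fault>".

Evaluate each candidate on input a=1, b=1, c=1:
  M1 stuck-at-1: M0=1, M1=1 [stuck-at-1], M2=1, M3=0, M4=0 → Y1=1, Y2=0 — matches
  M1 inverted output: M0=1, M1=0 [inverted output], M2=0, M3=0, M4=1 → Y1=0, Y2=1 — eliminated
Only M1 stuck-at-1 reproduces the observed Y1=1, Y2=0.

M1 stuck-at-1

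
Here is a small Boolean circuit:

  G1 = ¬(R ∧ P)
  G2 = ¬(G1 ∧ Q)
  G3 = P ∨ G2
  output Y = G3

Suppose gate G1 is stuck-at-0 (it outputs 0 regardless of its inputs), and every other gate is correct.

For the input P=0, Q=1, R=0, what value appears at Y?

1

Propagate with G1 forced: G1=0 [stuck-at-0], G2=1, G3=1.
So Y = 1. (Without the fault it would be 0.)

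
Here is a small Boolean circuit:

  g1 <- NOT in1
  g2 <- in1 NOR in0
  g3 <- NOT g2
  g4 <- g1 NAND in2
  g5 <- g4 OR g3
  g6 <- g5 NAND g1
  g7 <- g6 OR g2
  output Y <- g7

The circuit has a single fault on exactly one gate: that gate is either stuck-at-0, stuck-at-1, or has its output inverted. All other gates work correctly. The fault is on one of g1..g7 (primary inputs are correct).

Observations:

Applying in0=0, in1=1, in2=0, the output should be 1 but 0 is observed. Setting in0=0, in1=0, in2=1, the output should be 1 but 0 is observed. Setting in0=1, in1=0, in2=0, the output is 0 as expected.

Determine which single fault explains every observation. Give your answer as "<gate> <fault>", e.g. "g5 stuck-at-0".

g7 stuck-at-0

Fault-free values for test 1 (in0=0, in1=1, in2=0): g1=0, g2=0, g3=1, g4=1, g5=1, g6=1, g7=1, giving Y=1. Observed 0.
Test 1: faults giving observed 0 are {g1 stuck-at-1, g1 inverted output, g6 stuck-at-0, g6 inverted output, g7 stuck-at-0, g7 inverted output}.
Test 2 (in0=0, in1=0, in2=1): fault-free g1=1, g2=1, g3=0, g4=0, g5=0, g6=1, g7=1 → 1; observed 0. Eliminates g1 stuck-at-1, g1 inverted output, g6 stuck-at-0, g6 inverted output.
Test 3 (in0=1, in1=0, in2=0): fault-free g1=1, g2=0, g3=1, g4=1, g5=1, g6=0, g7=0 → 0; observed 0. Eliminates g7 inverted output.
Only g7 stuck-at-0 is consistent with every test.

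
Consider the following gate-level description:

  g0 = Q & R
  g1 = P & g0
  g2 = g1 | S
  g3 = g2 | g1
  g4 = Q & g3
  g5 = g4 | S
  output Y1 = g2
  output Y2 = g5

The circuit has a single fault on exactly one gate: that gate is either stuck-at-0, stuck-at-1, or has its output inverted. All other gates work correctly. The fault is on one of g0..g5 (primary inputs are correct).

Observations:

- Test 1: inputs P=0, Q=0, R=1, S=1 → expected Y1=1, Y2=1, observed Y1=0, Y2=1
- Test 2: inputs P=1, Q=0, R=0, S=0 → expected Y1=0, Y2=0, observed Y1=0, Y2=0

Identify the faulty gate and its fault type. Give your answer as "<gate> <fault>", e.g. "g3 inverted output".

g2 stuck-at-0

Fault-free values for test 1 (P=0, Q=0, R=1, S=1): g0=0, g1=0, g2=1, g3=1, g4=0, g5=1, giving Y1=1, Y2=1. Observed Y1=0, Y2=1.
Test 1: faults giving observed Y1=0, Y2=1 are {g2 stuck-at-0, g2 inverted output}.
Test 2 (P=1, Q=0, R=0, S=0): fault-free g0=0, g1=0, g2=0, g3=0, g4=0, g5=0 → Y1=0, Y2=0; observed Y1=0, Y2=0. Eliminates g2 inverted output.
Only g2 stuck-at-0 is consistent with every test.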